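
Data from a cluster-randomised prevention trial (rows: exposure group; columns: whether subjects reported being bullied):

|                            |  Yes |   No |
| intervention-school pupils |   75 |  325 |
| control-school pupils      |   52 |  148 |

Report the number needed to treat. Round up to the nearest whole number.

14

risk, intervention-school pupils = 75/400 = 0.187500
risk, control-school pupils = 52/200 = 0.260000
absolute risk difference = 0.072500
1 / 0.072500 = 13.793 → round up → 14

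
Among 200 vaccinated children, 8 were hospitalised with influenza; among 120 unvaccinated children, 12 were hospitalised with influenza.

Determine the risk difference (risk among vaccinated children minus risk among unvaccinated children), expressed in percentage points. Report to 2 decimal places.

-6.00

risk, vaccinated children = 8/200 = 0.04000
risk, unvaccinated children = 12/120 = 0.10000
risk difference = 0.04000 − 0.10000 = -0.06000 → -6.00 percentage points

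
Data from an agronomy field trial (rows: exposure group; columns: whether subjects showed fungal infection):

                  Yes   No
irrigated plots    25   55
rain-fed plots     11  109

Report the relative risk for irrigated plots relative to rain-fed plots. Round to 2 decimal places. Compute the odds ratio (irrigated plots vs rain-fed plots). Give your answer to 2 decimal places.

RR = 3.41; OR = 4.50

risk, irrigated plots = 25/80 = 0.3125
risk, rain-fed plots = 11/120 = 0.0917
RR = 0.3125 / 0.0917 = 3.41
OR = (25 × 109) / (55 × 11) = 2725/605 ≈ 4.50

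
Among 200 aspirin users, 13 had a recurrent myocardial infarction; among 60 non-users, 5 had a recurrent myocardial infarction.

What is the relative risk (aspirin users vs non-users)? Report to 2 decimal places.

risk, aspirin users = 13/200 = 0.0650
risk, non-users = 5/60 = 0.0833
RR = 0.0650 / 0.0833 = 0.78

0.78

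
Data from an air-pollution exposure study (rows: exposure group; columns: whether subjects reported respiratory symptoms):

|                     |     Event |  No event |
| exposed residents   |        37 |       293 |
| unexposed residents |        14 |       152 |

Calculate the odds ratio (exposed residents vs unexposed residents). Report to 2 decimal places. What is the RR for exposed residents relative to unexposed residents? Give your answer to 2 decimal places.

OR = 1.37; RR = 1.33

odds, exposed residents = 37/293 = 0.1263
odds, unexposed residents = 14/152 = 0.0921
OR = 0.1263 / 0.0921 = 1.37
risk, exposed residents = 37/330 = 0.1121
risk, unexposed residents = 14/166 = 0.0843
RR = 0.1121 / 0.0843 = 1.33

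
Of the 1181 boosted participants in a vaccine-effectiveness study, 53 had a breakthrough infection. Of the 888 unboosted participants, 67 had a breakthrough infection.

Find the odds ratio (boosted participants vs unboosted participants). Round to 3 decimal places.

OR ≈ 0.576

odds, boosted participants = 53/1128 = 0.04699
odds, unboosted participants = 67/821 = 0.08161
OR = 0.04699 / 0.08161 = 0.576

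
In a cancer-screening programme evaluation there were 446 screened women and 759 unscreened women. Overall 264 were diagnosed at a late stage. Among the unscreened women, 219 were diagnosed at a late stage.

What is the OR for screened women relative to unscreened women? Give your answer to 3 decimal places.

screened women with the outcome: 264 − 219 = 45
screened women without the outcome: 446 − 45 = 401
unscreened women without the outcome: 759 − 219 = 540
odds, screened women = 45/401 = 0.1122
odds, unscreened women = 219/540 = 0.4056
OR = 0.1122 / 0.4056 = 0.277

OR: 0.277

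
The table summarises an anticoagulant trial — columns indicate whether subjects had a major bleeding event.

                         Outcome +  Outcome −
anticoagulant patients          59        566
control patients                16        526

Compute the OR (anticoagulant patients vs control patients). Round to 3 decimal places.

3.427

odds, anticoagulant patients = 59/566 = 0.10424
odds, control patients = 16/526 = 0.03042
OR = 0.10424 / 0.03042 = 3.427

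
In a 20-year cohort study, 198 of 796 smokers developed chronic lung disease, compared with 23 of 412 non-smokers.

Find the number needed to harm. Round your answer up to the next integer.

6

risk, smokers = 198/796 = 0.248744
risk, non-smokers = 23/412 = 0.055825
absolute risk difference = 0.192918
1 / 0.192918 = 5.184 → round up → 6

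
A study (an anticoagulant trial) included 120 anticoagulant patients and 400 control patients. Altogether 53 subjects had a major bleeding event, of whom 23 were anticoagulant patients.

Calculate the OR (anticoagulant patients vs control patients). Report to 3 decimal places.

OR: 2.924

anticoagulant patients without the outcome: 120 − 23 = 97
control patients with the outcome: 53 − 23 = 30
control patients without the outcome: 400 − 30 = 370
odds, anticoagulant patients = 23/97 = 0.2371
odds, control patients = 30/370 = 0.0811
OR = 0.2371 / 0.0811 = 2.924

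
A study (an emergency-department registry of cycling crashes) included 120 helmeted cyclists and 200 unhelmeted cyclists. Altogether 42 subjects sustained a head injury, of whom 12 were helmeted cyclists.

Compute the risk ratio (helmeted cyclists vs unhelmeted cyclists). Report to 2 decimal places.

helmeted cyclists without the outcome: 120 − 12 = 108
unhelmeted cyclists with the outcome: 42 − 12 = 30
unhelmeted cyclists without the outcome: 200 − 30 = 170
risk, helmeted cyclists = 12/120 = 0.1000
risk, unhelmeted cyclists = 30/200 = 0.1500
RR = 0.1000 / 0.1500 = 0.67

0.67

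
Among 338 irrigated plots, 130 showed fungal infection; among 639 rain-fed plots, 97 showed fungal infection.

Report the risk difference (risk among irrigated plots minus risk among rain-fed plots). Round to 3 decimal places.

risk, irrigated plots = 130/338 = 0.3846
risk, rain-fed plots = 97/639 = 0.1518
risk difference = 0.3846 − 0.1518 = 0.233

0.233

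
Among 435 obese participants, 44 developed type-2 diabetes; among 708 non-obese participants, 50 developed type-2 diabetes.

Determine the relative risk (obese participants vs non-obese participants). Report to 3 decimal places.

1.432

risk, obese participants = 44/435 = 0.1011
risk, non-obese participants = 50/708 = 0.0706
RR = 0.1011 / 0.0706 = 1.432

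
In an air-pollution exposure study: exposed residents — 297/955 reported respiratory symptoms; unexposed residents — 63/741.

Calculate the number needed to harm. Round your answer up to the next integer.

NNH ≈ 5

risk, exposed residents = 297/955 = 0.310995
risk, unexposed residents = 63/741 = 0.085020
absolute risk difference = 0.225975
1 / 0.225975 = 4.425 → round up → 5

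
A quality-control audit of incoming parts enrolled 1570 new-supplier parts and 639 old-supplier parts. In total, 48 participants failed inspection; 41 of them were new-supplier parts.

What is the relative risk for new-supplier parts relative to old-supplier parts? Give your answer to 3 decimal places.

RR: 2.384

new-supplier parts without the outcome: 1570 − 41 = 1529
old-supplier parts with the outcome: 48 − 41 = 7
old-supplier parts without the outcome: 639 − 7 = 632
risk, new-supplier parts = 41/1570 = 0.02611
risk, old-supplier parts = 7/639 = 0.01095
RR = 0.02611 / 0.01095 = 2.384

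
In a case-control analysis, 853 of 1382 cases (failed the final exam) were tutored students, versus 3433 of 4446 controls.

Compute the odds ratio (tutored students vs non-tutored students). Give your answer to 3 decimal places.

OR = (853 × 1013) / (3433 × 529) = 864089/1816057 ≈ 0.476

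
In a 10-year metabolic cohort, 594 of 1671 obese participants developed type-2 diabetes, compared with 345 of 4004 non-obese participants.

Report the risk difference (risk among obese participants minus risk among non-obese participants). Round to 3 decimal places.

risk, obese participants = 594/1671 = 0.3555
risk, non-obese participants = 345/4004 = 0.0862
risk difference = 0.3555 − 0.0862 = 0.269

0.269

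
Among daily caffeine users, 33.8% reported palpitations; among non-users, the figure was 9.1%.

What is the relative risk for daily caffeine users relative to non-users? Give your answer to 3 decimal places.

RR = 0.3380 / 0.0910 = 3.714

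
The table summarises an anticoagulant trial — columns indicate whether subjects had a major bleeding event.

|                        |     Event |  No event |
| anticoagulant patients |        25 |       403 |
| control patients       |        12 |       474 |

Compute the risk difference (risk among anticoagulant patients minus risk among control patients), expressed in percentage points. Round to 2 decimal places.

3.37

risk, anticoagulant patients = 25/428 = 0.05841
risk, control patients = 12/486 = 0.02469
risk difference = 0.05841 − 0.02469 = 0.03372 → 3.37 percentage points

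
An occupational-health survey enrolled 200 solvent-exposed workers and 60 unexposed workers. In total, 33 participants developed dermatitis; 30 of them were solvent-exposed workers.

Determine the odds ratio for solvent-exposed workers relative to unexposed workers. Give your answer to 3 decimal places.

3.353

solvent-exposed workers without the outcome: 200 − 30 = 170
unexposed workers with the outcome: 33 − 30 = 3
unexposed workers without the outcome: 60 − 3 = 57
OR = (30 × 57) / (170 × 3) = 1710/510 ≈ 3.353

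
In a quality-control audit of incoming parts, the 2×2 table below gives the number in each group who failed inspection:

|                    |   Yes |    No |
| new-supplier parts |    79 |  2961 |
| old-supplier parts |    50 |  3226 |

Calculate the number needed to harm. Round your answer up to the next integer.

risk, new-supplier parts = 79/3040 = 0.025987
risk, old-supplier parts = 50/3276 = 0.015263
absolute risk difference = 0.010724
1 / 0.010724 = 93.249 → round up → 94

NNH = 94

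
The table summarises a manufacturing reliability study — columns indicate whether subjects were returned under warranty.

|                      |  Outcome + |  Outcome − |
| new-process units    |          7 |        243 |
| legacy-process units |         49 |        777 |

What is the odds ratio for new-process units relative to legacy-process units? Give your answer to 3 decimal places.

odds, new-process units = 7/243 = 0.02881
odds, legacy-process units = 49/777 = 0.06306
OR = 0.02881 / 0.06306 = 0.457

OR = 0.457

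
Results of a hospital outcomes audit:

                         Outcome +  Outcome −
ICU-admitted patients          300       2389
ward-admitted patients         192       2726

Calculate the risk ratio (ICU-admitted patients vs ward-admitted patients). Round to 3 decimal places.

RR = 1.696

risk, ICU-admitted patients = 300/2689 = 0.1116
risk, ward-admitted patients = 192/2918 = 0.0658
RR = 0.1116 / 0.0658 = 1.696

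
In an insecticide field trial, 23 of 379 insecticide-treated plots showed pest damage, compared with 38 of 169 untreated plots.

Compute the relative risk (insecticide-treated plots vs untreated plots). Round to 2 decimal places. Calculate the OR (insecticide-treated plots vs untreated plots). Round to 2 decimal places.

RR = 0.27; OR = 0.22

risk, insecticide-treated plots = 23/379 = 0.0607
risk, untreated plots = 38/169 = 0.2249
RR = 0.0607 / 0.2249 = 0.27
odds, insecticide-treated plots = 23/356 = 0.0646
odds, untreated plots = 38/131 = 0.2901
OR = 0.0646 / 0.2901 = 0.22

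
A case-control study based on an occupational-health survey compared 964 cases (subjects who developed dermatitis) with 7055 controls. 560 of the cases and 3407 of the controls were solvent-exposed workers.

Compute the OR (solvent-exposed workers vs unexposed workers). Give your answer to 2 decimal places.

OR = (560 × 3648) / (3407 × 404) = 2042880/1376428 ≈ 1.48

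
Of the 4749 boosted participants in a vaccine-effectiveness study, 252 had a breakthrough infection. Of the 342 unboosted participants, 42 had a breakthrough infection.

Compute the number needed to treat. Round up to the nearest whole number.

risk, boosted participants = 252/4749 = 0.053064
risk, unboosted participants = 42/342 = 0.122807
absolute risk difference = 0.069743
1 / 0.069743 = 14.338 → round up → 15

15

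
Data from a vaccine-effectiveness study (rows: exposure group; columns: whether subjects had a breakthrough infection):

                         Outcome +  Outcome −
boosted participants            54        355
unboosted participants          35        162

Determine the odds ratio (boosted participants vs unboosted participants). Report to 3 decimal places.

OR = (54 × 162) / (355 × 35) = 8748/12425 ≈ 0.704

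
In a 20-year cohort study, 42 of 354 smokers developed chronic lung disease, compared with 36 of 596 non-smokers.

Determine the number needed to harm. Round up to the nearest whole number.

risk, smokers = 42/354 = 0.118644
risk, non-smokers = 36/596 = 0.060403
absolute risk difference = 0.058241
1 / 0.058241 = 17.170 → round up → 18

18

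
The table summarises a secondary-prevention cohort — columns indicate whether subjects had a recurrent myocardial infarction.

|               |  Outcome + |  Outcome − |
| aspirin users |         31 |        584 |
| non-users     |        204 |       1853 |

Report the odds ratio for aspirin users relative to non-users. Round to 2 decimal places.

odds, aspirin users = 31/584 = 0.0531
odds, non-users = 204/1853 = 0.1101
OR = 0.0531 / 0.1101 = 0.48

0.48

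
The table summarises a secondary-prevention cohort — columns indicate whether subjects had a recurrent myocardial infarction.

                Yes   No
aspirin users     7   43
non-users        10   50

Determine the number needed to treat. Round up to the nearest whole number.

risk, aspirin users = 7/50 = 0.140000
risk, non-users = 10/60 = 0.166667
absolute risk difference = 0.026667
1 / 0.026667 = 37.500 → round up → 38

NNT = 38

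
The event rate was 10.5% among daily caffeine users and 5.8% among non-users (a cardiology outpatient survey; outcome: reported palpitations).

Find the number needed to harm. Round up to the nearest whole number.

NNH: 22

absolute risk difference = 0.047000
1 / 0.047000 = 21.277 → round up → 22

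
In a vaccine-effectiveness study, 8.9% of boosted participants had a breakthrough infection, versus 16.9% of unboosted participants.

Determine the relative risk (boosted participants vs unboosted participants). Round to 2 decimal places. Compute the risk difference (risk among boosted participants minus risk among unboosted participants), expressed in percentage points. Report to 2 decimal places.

RR = 0.0890 / 0.1690 = 0.53
risk difference = 0.0890 − 0.1690 = -0.0800 → -8.00 percentage points

RR = 0.53; RD = -8.00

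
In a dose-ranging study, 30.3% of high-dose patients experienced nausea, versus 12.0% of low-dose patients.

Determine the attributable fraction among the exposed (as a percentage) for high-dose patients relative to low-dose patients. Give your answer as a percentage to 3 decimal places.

AR% = (0.3030 − 0.1200) / 0.3030 = 0.6040 → 60.396%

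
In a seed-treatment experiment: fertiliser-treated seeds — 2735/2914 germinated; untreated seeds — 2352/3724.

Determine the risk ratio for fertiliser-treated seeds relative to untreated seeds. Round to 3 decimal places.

1.486

risk, fertiliser-treated seeds = 2735/2914 = 0.9386
risk, untreated seeds = 2352/3724 = 0.6316
RR = 0.9386 / 0.6316 = 1.486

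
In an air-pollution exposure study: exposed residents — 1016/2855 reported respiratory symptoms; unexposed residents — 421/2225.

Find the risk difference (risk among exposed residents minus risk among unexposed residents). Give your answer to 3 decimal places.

0.167

risk, exposed residents = 1016/2855 = 0.3559
risk, unexposed residents = 421/2225 = 0.1892
risk difference = 0.3559 − 0.1892 = 0.167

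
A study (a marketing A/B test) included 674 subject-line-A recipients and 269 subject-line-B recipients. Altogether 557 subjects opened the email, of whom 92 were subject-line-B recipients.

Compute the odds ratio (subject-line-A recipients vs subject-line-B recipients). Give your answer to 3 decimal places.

4.280

subject-line-A recipients with the outcome: 557 − 92 = 465
subject-line-A recipients without the outcome: 674 − 465 = 209
subject-line-B recipients without the outcome: 269 − 92 = 177
odds, subject-line-A recipients = 465/209 = 2.2249
odds, subject-line-B recipients = 92/177 = 0.5198
OR = 2.2249 / 0.5198 = 4.280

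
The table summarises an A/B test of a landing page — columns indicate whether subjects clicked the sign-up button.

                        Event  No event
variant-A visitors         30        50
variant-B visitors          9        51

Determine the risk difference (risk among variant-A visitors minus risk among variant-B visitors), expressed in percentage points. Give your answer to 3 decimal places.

RD = 22.500

risk, variant-A visitors = 30/80 = 0.3750
risk, variant-B visitors = 9/60 = 0.1500
risk difference = 0.3750 − 0.1500 = 0.2250 → 22.500 percentage points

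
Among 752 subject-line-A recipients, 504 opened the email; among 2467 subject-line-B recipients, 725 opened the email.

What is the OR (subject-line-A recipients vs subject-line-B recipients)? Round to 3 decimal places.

OR = (504 × 1742) / (248 × 725) = 877968/179800 ≈ 4.883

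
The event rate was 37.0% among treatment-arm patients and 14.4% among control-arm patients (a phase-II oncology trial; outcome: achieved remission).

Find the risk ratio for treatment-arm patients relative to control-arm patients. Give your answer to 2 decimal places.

RR = 0.3700 / 0.1440 = 2.57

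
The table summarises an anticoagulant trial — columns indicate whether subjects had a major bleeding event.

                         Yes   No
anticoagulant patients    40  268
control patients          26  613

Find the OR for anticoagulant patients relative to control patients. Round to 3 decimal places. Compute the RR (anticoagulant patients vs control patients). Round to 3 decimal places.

OR = 3.519; RR = 3.192

OR = (40 × 613) / (268 × 26) = 24520/6968 ≈ 3.519
risk, anticoagulant patients = 40/308 = 0.12987
risk, control patients = 26/639 = 0.04069
RR = 0.12987 / 0.04069 = 3.192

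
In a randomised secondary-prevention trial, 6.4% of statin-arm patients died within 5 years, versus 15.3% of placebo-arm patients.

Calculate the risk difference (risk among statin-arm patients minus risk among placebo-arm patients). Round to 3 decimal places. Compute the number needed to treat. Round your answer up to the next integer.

risk difference = 0.0640 − 0.1530 = -0.089
absolute risk difference = 0.089000
1 / 0.089000 = 11.236 → round up → 12

RD = -0.089; NNT = 12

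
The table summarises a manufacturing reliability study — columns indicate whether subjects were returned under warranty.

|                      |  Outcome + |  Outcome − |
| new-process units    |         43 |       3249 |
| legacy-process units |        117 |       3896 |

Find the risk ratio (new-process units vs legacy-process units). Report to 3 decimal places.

RR = 0.448

risk, new-process units = 43/3292 = 0.01306
risk, legacy-process units = 117/4013 = 0.02916
RR = 0.01306 / 0.02916 = 0.448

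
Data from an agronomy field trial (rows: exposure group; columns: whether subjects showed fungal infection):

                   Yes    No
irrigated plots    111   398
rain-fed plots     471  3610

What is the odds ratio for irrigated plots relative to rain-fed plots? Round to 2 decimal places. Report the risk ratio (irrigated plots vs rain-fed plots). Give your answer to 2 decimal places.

OR = (111 × 3610) / (398 × 471) = 400710/187458 ≈ 2.14
risk, irrigated plots = 111/509 = 0.2181
risk, rain-fed plots = 471/4081 = 0.1154
RR = 0.2181 / 0.1154 = 1.89

OR = 2.14; RR = 1.89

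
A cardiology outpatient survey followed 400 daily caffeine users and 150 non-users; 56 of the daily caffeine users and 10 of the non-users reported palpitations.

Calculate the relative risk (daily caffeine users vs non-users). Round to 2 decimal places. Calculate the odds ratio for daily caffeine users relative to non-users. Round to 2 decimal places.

RR = 2.10; OR = 2.28

risk, daily caffeine users = 56/400 = 0.1400
risk, non-users = 10/150 = 0.0667
RR = 0.1400 / 0.0667 = 2.10
odds, daily caffeine users = 56/344 = 0.1628
odds, non-users = 10/140 = 0.0714
OR = 0.1628 / 0.0714 = 2.28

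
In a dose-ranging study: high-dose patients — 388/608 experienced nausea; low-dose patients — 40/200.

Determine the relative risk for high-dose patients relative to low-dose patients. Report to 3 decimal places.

risk, high-dose patients = 388/608 = 0.6382
risk, low-dose patients = 40/200 = 0.2000
RR = 0.6382 / 0.2000 = 3.191

3.191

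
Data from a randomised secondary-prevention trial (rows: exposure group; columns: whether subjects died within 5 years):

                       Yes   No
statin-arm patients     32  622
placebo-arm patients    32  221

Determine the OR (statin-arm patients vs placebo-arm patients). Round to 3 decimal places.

odds, statin-arm patients = 32/622 = 0.05145
odds, placebo-arm patients = 32/221 = 0.14480
OR = 0.05145 / 0.14480 = 0.355

OR ≈ 0.355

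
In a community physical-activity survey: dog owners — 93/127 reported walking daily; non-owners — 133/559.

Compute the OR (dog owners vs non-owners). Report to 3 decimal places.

OR = 8.761

odds, dog owners = 93/34 = 2.7353
odds, non-owners = 133/426 = 0.3122
OR = 2.7353 / 0.3122 = 8.761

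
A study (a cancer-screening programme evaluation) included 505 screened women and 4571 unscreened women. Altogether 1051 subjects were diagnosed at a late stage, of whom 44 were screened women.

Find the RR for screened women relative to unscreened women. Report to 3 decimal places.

RR = 0.395

screened women without the outcome: 505 − 44 = 461
unscreened women with the outcome: 1051 − 44 = 1007
unscreened women without the outcome: 4571 − 1007 = 3564
risk, screened women = 44/505 = 0.0871
risk, unscreened women = 1007/4571 = 0.2203
RR = 0.0871 / 0.2203 = 0.395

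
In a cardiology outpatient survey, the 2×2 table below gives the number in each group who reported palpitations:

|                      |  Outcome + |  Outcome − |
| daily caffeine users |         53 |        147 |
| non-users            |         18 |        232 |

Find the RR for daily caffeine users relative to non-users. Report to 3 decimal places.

risk, daily caffeine users = 53/200 = 0.2650
risk, non-users = 18/250 = 0.0720
RR = 0.2650 / 0.0720 = 3.681

3.681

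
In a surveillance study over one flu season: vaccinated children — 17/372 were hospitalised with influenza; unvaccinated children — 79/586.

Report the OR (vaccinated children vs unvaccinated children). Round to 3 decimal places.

OR = (17 × 507) / (355 × 79) = 8619/28045 ≈ 0.307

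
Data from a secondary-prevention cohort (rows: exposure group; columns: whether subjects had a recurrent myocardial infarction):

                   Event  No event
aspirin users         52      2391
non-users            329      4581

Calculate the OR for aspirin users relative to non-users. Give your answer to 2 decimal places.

odds, aspirin users = 52/2391 = 0.02175
odds, non-users = 329/4581 = 0.07182
OR = 0.02175 / 0.07182 = 0.30

0.30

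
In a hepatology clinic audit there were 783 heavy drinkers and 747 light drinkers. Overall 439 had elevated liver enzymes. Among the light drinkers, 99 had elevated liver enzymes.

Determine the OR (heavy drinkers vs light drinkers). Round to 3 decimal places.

OR = 5.024

heavy drinkers with the outcome: 439 − 99 = 340
heavy drinkers without the outcome: 783 − 340 = 443
light drinkers without the outcome: 747 − 99 = 648
OR = (340 × 648) / (443 × 99) = 220320/43857 ≈ 5.024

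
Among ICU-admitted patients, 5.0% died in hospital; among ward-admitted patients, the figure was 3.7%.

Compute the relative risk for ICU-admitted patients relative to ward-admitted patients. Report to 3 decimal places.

RR = 0.05000 / 0.03700 = 1.351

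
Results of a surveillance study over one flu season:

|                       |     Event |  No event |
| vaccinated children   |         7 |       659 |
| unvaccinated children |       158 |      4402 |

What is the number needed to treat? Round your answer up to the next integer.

risk, vaccinated children = 7/666 = 0.010511
risk, unvaccinated children = 158/4560 = 0.034649
absolute risk difference = 0.024139
1 / 0.024139 = 41.427 → round up → 42

42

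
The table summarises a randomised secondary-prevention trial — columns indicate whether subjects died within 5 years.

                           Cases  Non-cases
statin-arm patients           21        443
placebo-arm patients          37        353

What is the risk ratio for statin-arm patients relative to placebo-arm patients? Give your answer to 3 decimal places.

0.477

risk, statin-arm patients = 21/464 = 0.04526
risk, placebo-arm patients = 37/390 = 0.09487
RR = 0.04526 / 0.09487 = 0.477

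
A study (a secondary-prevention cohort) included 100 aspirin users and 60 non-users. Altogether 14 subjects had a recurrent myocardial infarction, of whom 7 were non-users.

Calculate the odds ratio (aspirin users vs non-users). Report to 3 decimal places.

aspirin users with the outcome: 14 − 7 = 7
aspirin users without the outcome: 100 − 7 = 93
non-users without the outcome: 60 − 7 = 53
odds, aspirin users = 7/93 = 0.0753
odds, non-users = 7/53 = 0.1321
OR = 0.0753 / 0.1321 = 0.570

0.570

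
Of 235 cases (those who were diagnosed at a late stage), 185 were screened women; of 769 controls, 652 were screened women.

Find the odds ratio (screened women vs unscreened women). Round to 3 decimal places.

odds, screened women = 185/652 = 0.2837
odds, unscreened women = 50/117 = 0.4274
OR = 0.2837 / 0.4274 = 0.664

0.664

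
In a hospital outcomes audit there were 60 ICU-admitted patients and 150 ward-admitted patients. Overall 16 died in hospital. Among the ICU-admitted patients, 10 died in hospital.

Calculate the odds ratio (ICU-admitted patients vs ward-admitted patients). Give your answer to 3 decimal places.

4.800

ICU-admitted patients without the outcome: 60 − 10 = 50
ward-admitted patients with the outcome: 16 − 10 = 6
ward-admitted patients without the outcome: 150 − 6 = 144
OR = (10 × 144) / (50 × 6) = 1440/300 ≈ 4.800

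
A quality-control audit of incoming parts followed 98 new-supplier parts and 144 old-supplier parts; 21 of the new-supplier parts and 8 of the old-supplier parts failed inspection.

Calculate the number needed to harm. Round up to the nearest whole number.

risk, new-supplier parts = 21/98 = 0.214286
risk, old-supplier parts = 8/144 = 0.055556
absolute risk difference = 0.158730
1 / 0.158730 = 6.300 → round up → 7

NNH = 7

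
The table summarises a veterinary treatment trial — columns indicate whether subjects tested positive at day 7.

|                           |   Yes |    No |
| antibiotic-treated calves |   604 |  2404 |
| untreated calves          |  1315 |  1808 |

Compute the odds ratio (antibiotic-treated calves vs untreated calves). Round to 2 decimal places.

OR = (604 × 1808) / (2404 × 1315) = 1092032/3161260 ≈ 0.35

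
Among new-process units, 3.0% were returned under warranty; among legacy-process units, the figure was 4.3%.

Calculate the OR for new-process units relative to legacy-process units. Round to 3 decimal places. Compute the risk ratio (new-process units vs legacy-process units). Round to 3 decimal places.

odds, new-process units = 0.03000/0.97000 = 0.03093
odds, legacy-process units = 0.04300/0.95700 = 0.04493
OR = 0.03093 / 0.04493 = 0.688
RR = 0.03000 / 0.04300 = 0.698

OR = 0.688; RR = 0.698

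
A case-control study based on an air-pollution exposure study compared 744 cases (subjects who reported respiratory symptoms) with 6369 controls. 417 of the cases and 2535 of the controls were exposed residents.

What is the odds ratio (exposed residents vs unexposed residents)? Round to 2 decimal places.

OR = (417 × 3834) / (2535 × 327) = 1598778/828945 ≈ 1.93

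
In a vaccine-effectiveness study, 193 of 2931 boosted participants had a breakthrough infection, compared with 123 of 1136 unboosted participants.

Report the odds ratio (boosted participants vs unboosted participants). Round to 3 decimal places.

OR = (193 × 1013) / (2738 × 123) = 195509/336774 ≈ 0.581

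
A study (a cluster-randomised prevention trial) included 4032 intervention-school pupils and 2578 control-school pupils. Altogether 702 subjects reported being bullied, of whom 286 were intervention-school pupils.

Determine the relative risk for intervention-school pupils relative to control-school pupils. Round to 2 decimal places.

intervention-school pupils without the outcome: 4032 − 286 = 3746
control-school pupils with the outcome: 702 − 286 = 416
control-school pupils without the outcome: 2578 − 416 = 2162
risk, intervention-school pupils = 286/4032 = 0.0709
risk, control-school pupils = 416/2578 = 0.1614
RR = 0.0709 / 0.1614 = 0.44

RR ≈ 0.44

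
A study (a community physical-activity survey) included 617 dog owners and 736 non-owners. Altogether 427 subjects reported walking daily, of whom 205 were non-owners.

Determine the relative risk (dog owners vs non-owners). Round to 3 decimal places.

1.292

dog owners with the outcome: 427 − 205 = 222
dog owners without the outcome: 617 − 222 = 395
non-owners without the outcome: 736 − 205 = 531
risk, dog owners = 222/617 = 0.3598
risk, non-owners = 205/736 = 0.2785
RR = 0.3598 / 0.2785 = 1.292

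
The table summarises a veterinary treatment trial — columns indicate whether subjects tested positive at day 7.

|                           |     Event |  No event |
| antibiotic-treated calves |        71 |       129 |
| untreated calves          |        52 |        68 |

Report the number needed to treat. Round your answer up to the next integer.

NNT: 13

risk, antibiotic-treated calves = 71/200 = 0.355000
risk, untreated calves = 52/120 = 0.433333
absolute risk difference = 0.078333
1 / 0.078333 = 12.766 → round up → 13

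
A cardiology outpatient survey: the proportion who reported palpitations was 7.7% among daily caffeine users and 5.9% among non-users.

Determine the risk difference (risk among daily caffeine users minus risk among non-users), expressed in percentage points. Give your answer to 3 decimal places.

1.800

risk difference = 0.0770 − 0.0590 = 0.0180 → 1.800 percentage points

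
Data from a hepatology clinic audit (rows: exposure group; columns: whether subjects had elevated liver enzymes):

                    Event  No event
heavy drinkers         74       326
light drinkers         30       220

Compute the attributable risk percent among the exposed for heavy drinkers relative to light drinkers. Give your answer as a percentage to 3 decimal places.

risk, heavy drinkers = 74/400 = 0.1850
risk, light drinkers = 30/250 = 0.1200
AR% = (0.1850 − 0.1200) / 0.1850 = 0.3514 → 35.135%

35.135%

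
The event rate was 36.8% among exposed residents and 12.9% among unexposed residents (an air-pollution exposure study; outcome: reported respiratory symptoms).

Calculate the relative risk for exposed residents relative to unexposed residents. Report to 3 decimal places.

RR = 0.3680 / 0.1290 = 2.853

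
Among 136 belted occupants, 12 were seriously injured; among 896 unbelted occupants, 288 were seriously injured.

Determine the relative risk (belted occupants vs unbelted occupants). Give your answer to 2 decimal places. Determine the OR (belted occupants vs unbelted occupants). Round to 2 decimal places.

risk, belted occupants = 12/136 = 0.0882
risk, unbelted occupants = 288/896 = 0.3214
RR = 0.0882 / 0.3214 = 0.27
odds, belted occupants = 12/124 = 0.0968
odds, unbelted occupants = 288/608 = 0.4737
OR = 0.0968 / 0.4737 = 0.20

RR = 0.27; OR = 0.20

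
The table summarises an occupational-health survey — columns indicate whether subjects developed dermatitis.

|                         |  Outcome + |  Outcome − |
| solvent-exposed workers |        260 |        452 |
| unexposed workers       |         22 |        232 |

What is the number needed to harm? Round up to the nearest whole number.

4

risk, solvent-exposed workers = 260/712 = 0.365169
risk, unexposed workers = 22/254 = 0.086614
absolute risk difference = 0.278554
1 / 0.278554 = 3.590 → round up → 4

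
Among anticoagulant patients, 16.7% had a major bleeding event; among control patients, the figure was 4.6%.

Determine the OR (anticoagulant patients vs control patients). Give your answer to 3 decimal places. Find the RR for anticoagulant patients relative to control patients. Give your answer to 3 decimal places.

OR = 4.158; RR = 3.630

odds, anticoagulant patients = 0.16700/0.83300 = 0.20048
odds, control patients = 0.04600/0.95400 = 0.04822
OR = 0.20048 / 0.04822 = 4.158
RR = 0.16700 / 0.04600 = 3.630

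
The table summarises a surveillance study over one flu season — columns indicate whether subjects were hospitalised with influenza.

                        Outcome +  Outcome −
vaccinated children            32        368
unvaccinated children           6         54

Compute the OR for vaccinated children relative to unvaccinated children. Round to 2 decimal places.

OR = (32 × 54) / (368 × 6) = 1728/2208 ≈ 0.78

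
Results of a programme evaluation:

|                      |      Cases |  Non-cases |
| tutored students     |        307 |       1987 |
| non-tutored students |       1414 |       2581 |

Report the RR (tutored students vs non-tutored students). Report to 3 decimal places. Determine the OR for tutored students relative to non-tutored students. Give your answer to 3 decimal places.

risk, tutored students = 307/2294 = 0.1338
risk, non-tutored students = 1414/3995 = 0.3539
RR = 0.1338 / 0.3539 = 0.378
OR = (307 × 2581) / (1987 × 1414) = 792367/2809618 ≈ 0.282

RR = 0.378; OR = 0.282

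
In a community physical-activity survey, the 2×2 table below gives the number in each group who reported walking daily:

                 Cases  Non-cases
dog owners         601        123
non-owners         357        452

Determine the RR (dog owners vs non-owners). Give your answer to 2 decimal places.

1.88

risk, dog owners = 601/724 = 0.8301
risk, non-owners = 357/809 = 0.4413
RR = 0.8301 / 0.4413 = 1.88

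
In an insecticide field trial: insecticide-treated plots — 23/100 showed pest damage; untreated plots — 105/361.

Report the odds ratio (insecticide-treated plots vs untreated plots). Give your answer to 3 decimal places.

OR = (23 × 256) / (77 × 105) = 5888/8085 ≈ 0.728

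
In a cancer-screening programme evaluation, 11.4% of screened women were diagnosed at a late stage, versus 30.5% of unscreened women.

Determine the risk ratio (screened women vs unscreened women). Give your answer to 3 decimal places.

RR = 0.1140 / 0.3050 = 0.374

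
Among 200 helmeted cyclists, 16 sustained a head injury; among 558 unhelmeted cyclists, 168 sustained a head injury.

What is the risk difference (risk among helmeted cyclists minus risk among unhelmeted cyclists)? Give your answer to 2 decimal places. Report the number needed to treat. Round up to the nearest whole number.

risk, helmeted cyclists = 16/200 = 0.0800
risk, unhelmeted cyclists = 168/558 = 0.3011
risk difference = 0.0800 − 0.3011 = -0.22
absolute risk difference = 0.221075
1 / 0.221075 = 4.523 → round up → 5

RD = -0.22; NNT = 5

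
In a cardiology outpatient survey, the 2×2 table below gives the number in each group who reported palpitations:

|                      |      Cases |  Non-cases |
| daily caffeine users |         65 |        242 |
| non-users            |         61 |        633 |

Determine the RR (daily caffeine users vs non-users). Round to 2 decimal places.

2.41

risk, daily caffeine users = 65/307 = 0.2117
risk, non-users = 61/694 = 0.0879
RR = 0.2117 / 0.0879 = 2.41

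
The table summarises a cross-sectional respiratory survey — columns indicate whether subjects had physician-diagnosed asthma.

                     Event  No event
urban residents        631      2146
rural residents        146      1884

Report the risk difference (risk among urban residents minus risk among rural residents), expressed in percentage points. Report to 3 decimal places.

15.530

risk, urban residents = 631/2777 = 0.2272
risk, rural residents = 146/2030 = 0.0719
risk difference = 0.2272 − 0.0719 = 0.1553 → 15.530 percentage points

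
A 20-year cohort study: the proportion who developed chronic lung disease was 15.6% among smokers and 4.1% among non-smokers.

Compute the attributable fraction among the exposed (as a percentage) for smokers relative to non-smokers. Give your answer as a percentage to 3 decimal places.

AR% = (0.15600 − 0.04100) / 0.15600 = 0.7372 → 73.718%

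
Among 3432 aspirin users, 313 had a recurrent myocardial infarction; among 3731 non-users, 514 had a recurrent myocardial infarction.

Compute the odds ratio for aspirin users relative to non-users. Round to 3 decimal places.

0.628

odds, aspirin users = 313/3119 = 0.1004
odds, non-users = 514/3217 = 0.1598
OR = 0.1004 / 0.1598 = 0.628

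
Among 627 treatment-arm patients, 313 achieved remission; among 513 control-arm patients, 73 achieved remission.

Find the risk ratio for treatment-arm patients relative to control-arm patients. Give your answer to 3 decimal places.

RR = 3.508

risk, treatment-arm patients = 313/627 = 0.4992
risk, control-arm patients = 73/513 = 0.1423
RR = 0.4992 / 0.1423 = 3.508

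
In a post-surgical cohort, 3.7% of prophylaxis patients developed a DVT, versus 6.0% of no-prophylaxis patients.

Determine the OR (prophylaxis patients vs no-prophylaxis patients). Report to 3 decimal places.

odds, prophylaxis patients = 0.03700/0.96300 = 0.03842
odds, no-prophylaxis patients = 0.06000/0.94000 = 0.06383
OR = 0.03842 / 0.06383 = 0.602

0.602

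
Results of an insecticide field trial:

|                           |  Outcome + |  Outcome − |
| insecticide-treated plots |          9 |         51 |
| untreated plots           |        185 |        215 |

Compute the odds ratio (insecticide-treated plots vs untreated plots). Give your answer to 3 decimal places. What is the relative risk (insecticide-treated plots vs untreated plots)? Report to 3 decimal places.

odds, insecticide-treated plots = 9/51 = 0.1765
odds, untreated plots = 185/215 = 0.8605
OR = 0.1765 / 0.8605 = 0.205
risk, insecticide-treated plots = 9/60 = 0.1500
risk, untreated plots = 185/400 = 0.4625
RR = 0.1500 / 0.4625 = 0.324

OR = 0.205; RR = 0.324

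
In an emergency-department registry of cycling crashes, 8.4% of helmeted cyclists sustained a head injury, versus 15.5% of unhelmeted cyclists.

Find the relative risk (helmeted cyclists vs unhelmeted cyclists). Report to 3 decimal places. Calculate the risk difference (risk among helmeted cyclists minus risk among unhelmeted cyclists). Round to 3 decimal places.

RR = 0.542; RD = -0.071

RR = 0.0840 / 0.1550 = 0.542
risk difference = 0.0840 − 0.1550 = -0.071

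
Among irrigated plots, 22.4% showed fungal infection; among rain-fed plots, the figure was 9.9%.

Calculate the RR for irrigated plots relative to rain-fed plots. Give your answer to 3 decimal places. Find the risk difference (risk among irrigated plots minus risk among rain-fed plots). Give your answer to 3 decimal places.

RR = 0.2240 / 0.0990 = 2.263
risk difference = 0.2240 − 0.0990 = 0.125

RR = 2.263; RD = 0.125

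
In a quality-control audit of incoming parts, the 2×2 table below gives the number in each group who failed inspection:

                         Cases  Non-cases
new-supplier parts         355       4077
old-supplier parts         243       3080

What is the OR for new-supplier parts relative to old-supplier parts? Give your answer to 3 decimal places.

OR = (355 × 3080) / (4077 × 243) = 1093400/990711 ≈ 1.104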